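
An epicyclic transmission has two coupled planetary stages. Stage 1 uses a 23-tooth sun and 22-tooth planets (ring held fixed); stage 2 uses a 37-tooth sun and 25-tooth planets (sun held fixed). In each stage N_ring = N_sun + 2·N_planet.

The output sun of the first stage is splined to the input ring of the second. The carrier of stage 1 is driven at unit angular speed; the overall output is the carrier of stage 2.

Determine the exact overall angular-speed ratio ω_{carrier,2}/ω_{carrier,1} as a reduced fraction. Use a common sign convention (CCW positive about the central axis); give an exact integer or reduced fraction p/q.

3915/1426

Stage 1: N_ring = 23 + 2·22 = 67
Stage 1: 23(ω_s−ω_c) = −67(ω_r−ω_c),  ω_r=0, ω_c=1
Stage 1: ω_s = 1 − (67/23)(0−1) = 90/23
  ⇒ ω_s¹/ω_c¹ = 90/23
Stage 2: N_ring = 37 + 2·25 = 87
Stage 2: 37(ω_s−ω_c) = −87(ω_r−ω_c),  ω_s=0, ω_r=1
Stage 2: 37(0−ω_c) = −87(1−ω_c)  ⇒  124ω_c = 87  ⇒  ω_c = 87/124
  ⇒ ω_c²/ω_r² = 87/124
Coupling ω_r² = ω_s¹ ⇒ overall = 90/23 × 87/124 = 3915/1426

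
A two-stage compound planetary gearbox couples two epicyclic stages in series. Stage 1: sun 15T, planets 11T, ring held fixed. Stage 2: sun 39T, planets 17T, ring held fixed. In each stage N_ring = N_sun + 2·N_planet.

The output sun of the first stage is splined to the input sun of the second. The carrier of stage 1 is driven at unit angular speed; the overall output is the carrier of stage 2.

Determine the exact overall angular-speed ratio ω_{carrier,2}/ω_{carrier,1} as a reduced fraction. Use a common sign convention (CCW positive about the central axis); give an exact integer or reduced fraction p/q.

Stage 1: N_ring = 15 + 2·11 = 37
Stage 1: 15(ω_s−ω_c) = −37(ω_r−ω_c),  ω_r=0, ω_c=1
Stage 1: ω_s = 1 − (37/15)(0−1) = 52/15
  ⇒ ω_s¹/ω_c¹ = 52/15
Stage 2: N_ring = 39 + 2·17 = 73
Stage 2: 39(ω_s−ω_c) = −73(ω_r−ω_c),  ω_r=0, ω_s=1
Stage 2: 39(1−ω_c) = −73(0−ω_c)  ⇒  112ω_c = 39  ⇒  ω_c = 39/112
  ⇒ ω_c²/ω_s² = 39/112
Coupling ω_s² = ω_s¹ ⇒ overall = 52/15 × 39/112 = 169/140

169/140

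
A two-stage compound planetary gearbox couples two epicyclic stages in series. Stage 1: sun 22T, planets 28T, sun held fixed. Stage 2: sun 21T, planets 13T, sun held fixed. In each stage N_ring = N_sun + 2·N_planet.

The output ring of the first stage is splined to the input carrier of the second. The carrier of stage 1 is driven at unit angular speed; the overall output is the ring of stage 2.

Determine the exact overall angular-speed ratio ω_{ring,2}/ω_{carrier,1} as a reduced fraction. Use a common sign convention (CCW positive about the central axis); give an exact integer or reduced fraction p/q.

Stage 1: N_ring = 22 + 2·28 = 78
Stage 1: 22(ω_s−ω_c) = −78(ω_r−ω_c),  ω_s=0, ω_c=1
Stage 1: ω_r = 1 − (22/78)(0−1) = 50/39
  ⇒ ω_r¹/ω_c¹ = 50/39
Stage 2: N_ring = 21 + 2·13 = 47
Stage 2: 21(ω_s−ω_c) = −47(ω_r−ω_c),  ω_s=0, ω_c=1
Stage 2: ω_r = 1 − (21/47)(0−1) = 68/47
  ⇒ ω_r²/ω_c² = 68/47
Coupling ω_c² = ω_r¹ ⇒ overall = 50/39 × 68/47 = 3400/1833

3400/1833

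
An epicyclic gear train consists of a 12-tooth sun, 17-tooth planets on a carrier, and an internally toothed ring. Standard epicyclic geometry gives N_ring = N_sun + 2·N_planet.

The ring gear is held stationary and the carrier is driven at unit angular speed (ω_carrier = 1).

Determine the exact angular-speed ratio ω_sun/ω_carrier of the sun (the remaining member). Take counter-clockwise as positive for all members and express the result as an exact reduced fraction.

29/6

N_ring = 12 + 2·17 = 46
12(ω_s−ω_c) = −46(ω_r−ω_c),  ω_r=0, ω_c=1
ω_s = 1 − (46/12)(0−1) = 29/6
ω_s/ω_c = 29/6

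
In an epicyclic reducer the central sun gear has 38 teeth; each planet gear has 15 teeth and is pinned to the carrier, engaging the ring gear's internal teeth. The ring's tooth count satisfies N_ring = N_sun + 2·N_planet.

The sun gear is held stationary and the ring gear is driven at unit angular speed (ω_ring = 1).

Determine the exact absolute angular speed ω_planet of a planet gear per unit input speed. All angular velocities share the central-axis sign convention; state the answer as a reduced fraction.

N_ring = 38 + 2·15 = 68
38(ω_s−ω_c) = −68(ω_r−ω_c),  ω_s=0, ω_r=1
38(0−ω_c) = −68(1−ω_c)  ⇒  106ω_c = 68  ⇒  ω_c = 34/53
sun–planet: 38·(0−34/53) = −15·(ω_p−ω_c)  ⇒  ω_p−ω_c = −(38/15)·(-34/53) = 1292/795
ω_p = 34/53 + 1292/795 = 34/15

34/15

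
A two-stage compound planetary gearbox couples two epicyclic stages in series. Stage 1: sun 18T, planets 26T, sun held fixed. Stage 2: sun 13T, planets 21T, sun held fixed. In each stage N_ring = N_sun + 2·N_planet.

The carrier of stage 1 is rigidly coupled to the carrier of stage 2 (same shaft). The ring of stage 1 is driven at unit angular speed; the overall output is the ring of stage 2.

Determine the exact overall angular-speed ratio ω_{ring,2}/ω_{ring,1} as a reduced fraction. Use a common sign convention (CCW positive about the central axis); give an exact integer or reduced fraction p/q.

Stage 1: N_ring = 18 + 2·26 = 70
Stage 1: 18(ω_s−ω_c) = −70(ω_r−ω_c),  ω_s=0, ω_r=1
Stage 1: 18(0−ω_c) = −70(1−ω_c)  ⇒  88ω_c = 70  ⇒  ω_c = 35/44
  ⇒ ω_c¹/ω_r¹ = 35/44
Stage 2: N_ring = 13 + 2·21 = 55
Stage 2: 13(ω_s−ω_c) = −55(ω_r−ω_c),  ω_s=0, ω_c=1
Stage 2: ω_r = 1 − (13/55)(0−1) = 68/55
  ⇒ ω_r²/ω_c² = 68/55
Coupling ω_c² = ω_c¹ ⇒ overall = 35/44 × 68/55 = 119/121

119/121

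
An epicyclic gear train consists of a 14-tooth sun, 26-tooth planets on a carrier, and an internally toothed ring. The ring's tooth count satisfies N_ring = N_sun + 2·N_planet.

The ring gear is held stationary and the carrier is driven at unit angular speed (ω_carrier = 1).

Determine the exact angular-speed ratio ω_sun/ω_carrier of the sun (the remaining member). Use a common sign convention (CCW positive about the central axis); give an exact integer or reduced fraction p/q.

40/7

N_ring = 14 + 2·26 = 66
14(ω_s−ω_c) = −66(ω_r−ω_c),  ω_r=0, ω_c=1
ω_s = 1 − (66/14)(0−1) = 40/7
ω_s/ω_c = 40/7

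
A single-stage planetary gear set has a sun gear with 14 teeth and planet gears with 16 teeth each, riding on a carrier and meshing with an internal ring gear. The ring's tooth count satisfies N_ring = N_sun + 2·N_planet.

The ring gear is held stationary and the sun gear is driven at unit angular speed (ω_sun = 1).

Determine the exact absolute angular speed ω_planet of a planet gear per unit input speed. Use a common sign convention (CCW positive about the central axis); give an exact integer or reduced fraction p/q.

N_ring = 14 + 2·16 = 46
14(ω_s−ω_c) = −46(ω_r−ω_c),  ω_r=0, ω_s=1
14(1−ω_c) = −46(0−ω_c)  ⇒  60ω_c = 14  ⇒  ω_c = 7/30
sun–planet: 14·(1−7/30) = −16·(ω_p−ω_c)  ⇒  ω_p−ω_c = −(14/16)·(23/30) = -161/240
ω_p = 7/30 − 161/240 = -7/16

-7/16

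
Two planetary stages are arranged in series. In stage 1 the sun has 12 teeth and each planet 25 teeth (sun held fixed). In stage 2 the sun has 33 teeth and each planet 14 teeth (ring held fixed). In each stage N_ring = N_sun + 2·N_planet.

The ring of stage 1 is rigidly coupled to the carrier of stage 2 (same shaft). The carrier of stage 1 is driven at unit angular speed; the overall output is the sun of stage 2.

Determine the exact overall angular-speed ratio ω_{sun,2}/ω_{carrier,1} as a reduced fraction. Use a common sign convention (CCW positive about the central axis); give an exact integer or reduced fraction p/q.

Stage 1: N_ring = 12 + 2·25 = 62
Stage 1: 12(ω_s−ω_c) = −62(ω_r−ω_c),  ω_s=0, ω_c=1
Stage 1: ω_r = 1 − (12/62)(0−1) = 37/31
  ⇒ ω_r¹/ω_c¹ = 37/31
Stage 2: N_ring = 33 + 2·14 = 61
Stage 2: 33(ω_s−ω_c) = −61(ω_r−ω_c),  ω_r=0, ω_c=1
Stage 2: ω_s = 1 − (61/33)(0−1) = 94/33
  ⇒ ω_s²/ω_c² = 94/33
Coupling ω_c² = ω_r¹ ⇒ overall = 37/31 × 94/33 = 3478/1023

3478/1023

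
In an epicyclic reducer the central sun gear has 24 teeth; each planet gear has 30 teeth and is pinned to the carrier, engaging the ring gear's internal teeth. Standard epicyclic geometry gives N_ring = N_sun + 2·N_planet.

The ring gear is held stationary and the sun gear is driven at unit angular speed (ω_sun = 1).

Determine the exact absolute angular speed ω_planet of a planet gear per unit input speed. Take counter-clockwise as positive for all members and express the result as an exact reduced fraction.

-2/5

N_ring = 24 + 2·30 = 84
24(ω_s−ω_c) = −84(ω_r−ω_c),  ω_r=0, ω_s=1
24(1−ω_c) = −84(0−ω_c)  ⇒  108ω_c = 24  ⇒  ω_c = 2/9
sun–planet: 24·(1−2/9) = −30·(ω_p−ω_c)  ⇒  ω_p−ω_c = −(24/30)·(7/9) = -28/45
ω_p = 2/9 − 28/45 = -2/5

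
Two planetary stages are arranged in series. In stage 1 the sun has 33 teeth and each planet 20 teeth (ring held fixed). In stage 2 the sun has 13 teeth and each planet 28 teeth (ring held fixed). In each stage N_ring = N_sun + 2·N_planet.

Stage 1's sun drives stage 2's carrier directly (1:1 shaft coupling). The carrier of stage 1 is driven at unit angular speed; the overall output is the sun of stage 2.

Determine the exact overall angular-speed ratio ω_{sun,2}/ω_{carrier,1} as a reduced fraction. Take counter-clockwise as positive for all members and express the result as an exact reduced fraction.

Stage 1: N_ring = 33 + 2·20 = 73
Stage 1: 33(ω_s−ω_c) = −73(ω_r−ω_c),  ω_r=0, ω_c=1
Stage 1: ω_s = 1 − (73/33)(0−1) = 106/33
  ⇒ ω_s¹/ω_c¹ = 106/33
Stage 2: N_ring = 13 + 2·28 = 69
Stage 2: 13(ω_s−ω_c) = −69(ω_r−ω_c),  ω_r=0, ω_c=1
Stage 2: ω_s = 1 − (69/13)(0−1) = 82/13
  ⇒ ω_s²/ω_c² = 82/13
Coupling ω_c² = ω_s¹ ⇒ overall = 106/33 × 82/13 = 8692/429

8692/429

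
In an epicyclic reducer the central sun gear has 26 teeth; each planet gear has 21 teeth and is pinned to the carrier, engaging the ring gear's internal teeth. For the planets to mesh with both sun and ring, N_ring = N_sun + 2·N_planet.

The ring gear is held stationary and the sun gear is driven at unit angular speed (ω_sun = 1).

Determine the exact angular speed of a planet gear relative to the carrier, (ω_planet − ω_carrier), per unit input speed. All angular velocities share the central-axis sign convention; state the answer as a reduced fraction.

N_ring = 26 + 2·21 = 68
26(ω_s−ω_c) = −68(ω_r−ω_c),  ω_r=0, ω_s=1
26(1−ω_c) = −68(0−ω_c)  ⇒  94ω_c = 26  ⇒  ω_c = 13/47
sun–planet: 26·(1−13/47) = −21·(ω_p−ω_c)  ⇒  ω_p−ω_c = −(26/21)·(34/47) = -884/987

-884/987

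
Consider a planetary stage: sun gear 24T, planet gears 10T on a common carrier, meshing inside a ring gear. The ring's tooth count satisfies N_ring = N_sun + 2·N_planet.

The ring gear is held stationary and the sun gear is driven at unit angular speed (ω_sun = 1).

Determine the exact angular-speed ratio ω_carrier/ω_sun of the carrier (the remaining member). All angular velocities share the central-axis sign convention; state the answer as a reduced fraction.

6/17

N_ring = 24 + 2·10 = 44
24(ω_s−ω_c) = −44(ω_r−ω_c),  ω_r=0, ω_s=1
24(1−ω_c) = −44(0−ω_c)  ⇒  68ω_c = 24  ⇒  ω_c = 6/17
ω_c/ω_s = 6/17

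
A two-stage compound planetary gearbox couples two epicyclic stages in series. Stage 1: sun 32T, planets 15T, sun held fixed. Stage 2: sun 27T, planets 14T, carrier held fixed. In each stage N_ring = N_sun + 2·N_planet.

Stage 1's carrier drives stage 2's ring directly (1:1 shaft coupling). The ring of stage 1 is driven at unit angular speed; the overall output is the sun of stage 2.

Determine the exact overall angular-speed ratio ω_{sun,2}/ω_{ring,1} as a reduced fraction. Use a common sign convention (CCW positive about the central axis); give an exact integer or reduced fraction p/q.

-1705/1269

Stage 1: N_ring = 32 + 2·15 = 62
Stage 1: 32(ω_s−ω_c) = −62(ω_r−ω_c),  ω_s=0, ω_r=1
Stage 1: 32(0−ω_c) = −62(1−ω_c)  ⇒  94ω_c = 62  ⇒  ω_c = 31/47
  ⇒ ω_c¹/ω_r¹ = 31/47
Stage 2: N_ring = 27 + 2·14 = 55
Stage 2: 27(ω_s−ω_c) = −55(ω_r−ω_c),  ω_c=0, ω_r=1
Stage 2: ω_s = 0 − (55/27)(1−0) = -55/27
  ⇒ ω_s²/ω_r² = -55/27
Coupling ω_r² = ω_c¹ ⇒ overall = 31/47 × -55/27 = -1705/1269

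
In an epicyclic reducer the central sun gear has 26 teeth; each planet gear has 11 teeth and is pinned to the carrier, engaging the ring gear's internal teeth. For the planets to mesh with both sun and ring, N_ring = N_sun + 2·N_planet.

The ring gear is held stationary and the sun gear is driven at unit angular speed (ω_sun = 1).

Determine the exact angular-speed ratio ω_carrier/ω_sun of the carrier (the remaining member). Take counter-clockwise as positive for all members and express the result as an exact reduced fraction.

N_ring = 26 + 2·11 = 48
26(ω_s−ω_c) = −48(ω_r−ω_c),  ω_r=0, ω_s=1
26(1−ω_c) = −48(0−ω_c)  ⇒  74ω_c = 26  ⇒  ω_c = 13/37
ω_c/ω_s = 13/37

13/37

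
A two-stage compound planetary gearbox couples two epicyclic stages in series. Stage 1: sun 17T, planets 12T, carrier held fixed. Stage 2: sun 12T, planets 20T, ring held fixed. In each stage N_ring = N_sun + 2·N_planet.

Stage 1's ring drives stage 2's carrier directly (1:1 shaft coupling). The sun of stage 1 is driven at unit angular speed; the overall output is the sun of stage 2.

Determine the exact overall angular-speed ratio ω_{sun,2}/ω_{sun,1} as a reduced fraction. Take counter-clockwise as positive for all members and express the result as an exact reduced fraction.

Stage 1: N_ring = 17 + 2·12 = 41
Stage 1: 17(ω_s−ω_c) = −41(ω_r−ω_c),  ω_c=0, ω_s=1
Stage 1: ω_r = 0 − (17/41)(1−0) = -17/41
  ⇒ ω_r¹/ω_s¹ = -17/41
Stage 2: N_ring = 12 + 2·20 = 52
Stage 2: 12(ω_s−ω_c) = −52(ω_r−ω_c),  ω_r=0, ω_c=1
Stage 2: ω_s = 1 − (52/12)(0−1) = 16/3
  ⇒ ω_s²/ω_c² = 16/3
Coupling ω_c² = ω_r¹ ⇒ overall = -17/41 × 16/3 = -272/123

-272/123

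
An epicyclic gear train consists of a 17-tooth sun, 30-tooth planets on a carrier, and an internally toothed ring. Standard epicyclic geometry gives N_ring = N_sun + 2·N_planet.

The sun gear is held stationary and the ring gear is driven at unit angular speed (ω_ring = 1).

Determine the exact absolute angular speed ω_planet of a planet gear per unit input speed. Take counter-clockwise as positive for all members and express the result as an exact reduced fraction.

N_ring = 17 + 2·30 = 77
17(ω_s−ω_c) = −77(ω_r−ω_c),  ω_s=0, ω_r=1
17(0−ω_c) = −77(1−ω_c)  ⇒  94ω_c = 77  ⇒  ω_c = 77/94
sun–planet: 17·(0−77/94) = −30·(ω_p−ω_c)  ⇒  ω_p−ω_c = −(17/30)·(-77/94) = 1309/2820
ω_p = 77/94 + 1309/2820 = 77/60

77/60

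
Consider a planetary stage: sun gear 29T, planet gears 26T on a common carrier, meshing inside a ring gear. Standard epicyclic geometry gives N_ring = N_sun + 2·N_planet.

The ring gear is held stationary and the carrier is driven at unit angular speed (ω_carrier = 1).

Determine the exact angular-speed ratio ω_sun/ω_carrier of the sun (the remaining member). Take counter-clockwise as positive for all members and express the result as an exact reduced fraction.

N_ring = 29 + 2·26 = 81
29(ω_s−ω_c) = −81(ω_r−ω_c),  ω_r=0, ω_c=1
ω_s = 1 − (81/29)(0−1) = 110/29
ω_s/ω_c = 110/29

110/29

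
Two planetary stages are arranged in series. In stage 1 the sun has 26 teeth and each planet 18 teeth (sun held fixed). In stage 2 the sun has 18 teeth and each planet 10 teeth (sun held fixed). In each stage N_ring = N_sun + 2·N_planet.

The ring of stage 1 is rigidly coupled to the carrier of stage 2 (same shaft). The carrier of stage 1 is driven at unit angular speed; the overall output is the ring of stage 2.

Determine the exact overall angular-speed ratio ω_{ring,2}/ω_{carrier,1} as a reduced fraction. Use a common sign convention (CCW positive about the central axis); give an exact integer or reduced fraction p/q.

1232/589

Stage 1: N_ring = 26 + 2·18 = 62
Stage 1: 26(ω_s−ω_c) = −62(ω_r−ω_c),  ω_s=0, ω_c=1
Stage 1: ω_r = 1 − (26/62)(0−1) = 44/31
  ⇒ ω_r¹/ω_c¹ = 44/31
Stage 2: N_ring = 18 + 2·10 = 38
Stage 2: 18(ω_s−ω_c) = −38(ω_r−ω_c),  ω_s=0, ω_c=1
Stage 2: ω_r = 1 − (18/38)(0−1) = 28/19
  ⇒ ω_r²/ω_c² = 28/19
Coupling ω_c² = ω_r¹ ⇒ overall = 44/31 × 28/19 = 1232/589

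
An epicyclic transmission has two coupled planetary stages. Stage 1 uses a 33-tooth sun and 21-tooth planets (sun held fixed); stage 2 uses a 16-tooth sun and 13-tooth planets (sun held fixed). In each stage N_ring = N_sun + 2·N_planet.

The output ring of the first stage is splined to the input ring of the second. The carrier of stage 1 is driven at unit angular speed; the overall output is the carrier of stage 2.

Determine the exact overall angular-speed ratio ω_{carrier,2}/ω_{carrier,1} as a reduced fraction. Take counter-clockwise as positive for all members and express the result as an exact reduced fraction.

Stage 1: N_ring = 33 + 2·21 = 75
Stage 1: 33(ω_s−ω_c) = −75(ω_r−ω_c),  ω_s=0, ω_c=1
Stage 1: ω_r = 1 − (33/75)(0−1) = 36/25
  ⇒ ω_r¹/ω_c¹ = 36/25
Stage 2: N_ring = 16 + 2·13 = 42
Stage 2: 16(ω_s−ω_c) = −42(ω_r−ω_c),  ω_s=0, ω_r=1
Stage 2: 16(0−ω_c) = −42(1−ω_c)  ⇒  58ω_c = 42  ⇒  ω_c = 21/29
  ⇒ ω_c²/ω_r² = 21/29
Coupling ω_r² = ω_r¹ ⇒ overall = 36/25 × 21/29 = 756/725

756/725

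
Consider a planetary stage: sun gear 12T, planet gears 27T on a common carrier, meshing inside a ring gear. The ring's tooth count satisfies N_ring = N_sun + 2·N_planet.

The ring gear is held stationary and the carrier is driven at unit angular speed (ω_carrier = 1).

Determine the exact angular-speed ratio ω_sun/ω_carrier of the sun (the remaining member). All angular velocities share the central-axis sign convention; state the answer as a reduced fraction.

N_ring = 12 + 2·27 = 66
12(ω_s−ω_c) = −66(ω_r−ω_c),  ω_r=0, ω_c=1
ω_s = 1 − (66/12)(0−1) = 13/2
ω_s/ω_c = 13/2

13/2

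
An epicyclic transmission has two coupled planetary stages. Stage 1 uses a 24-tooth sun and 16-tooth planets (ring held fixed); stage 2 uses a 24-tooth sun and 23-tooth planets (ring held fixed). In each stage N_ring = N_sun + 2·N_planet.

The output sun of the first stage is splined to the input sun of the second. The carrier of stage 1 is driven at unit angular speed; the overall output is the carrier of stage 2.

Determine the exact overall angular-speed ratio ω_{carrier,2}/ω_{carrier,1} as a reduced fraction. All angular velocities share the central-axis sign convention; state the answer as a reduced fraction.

Stage 1: N_ring = 24 + 2·16 = 56
Stage 1: 24(ω_s−ω_c) = −56(ω_r−ω_c),  ω_r=0, ω_c=1
Stage 1: ω_s = 1 − (56/24)(0−1) = 10/3
  ⇒ ω_s¹/ω_c¹ = 10/3
Stage 2: N_ring = 24 + 2·23 = 70
Stage 2: 24(ω_s−ω_c) = −70(ω_r−ω_c),  ω_r=0, ω_s=1
Stage 2: 24(1−ω_c) = −70(0−ω_c)  ⇒  94ω_c = 24  ⇒  ω_c = 12/47
  ⇒ ω_c²/ω_s² = 12/47
Coupling ω_s² = ω_s¹ ⇒ overall = 10/3 × 12/47 = 40/47

40/47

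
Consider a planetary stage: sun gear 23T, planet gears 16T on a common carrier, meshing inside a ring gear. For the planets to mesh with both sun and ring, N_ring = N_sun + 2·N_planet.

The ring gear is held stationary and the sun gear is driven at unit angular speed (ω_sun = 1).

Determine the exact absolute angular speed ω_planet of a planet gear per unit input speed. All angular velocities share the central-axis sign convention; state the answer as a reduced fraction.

-23/32

N_ring = 23 + 2·16 = 55
23(ω_s−ω_c) = −55(ω_r−ω_c),  ω_r=0, ω_s=1
23(1−ω_c) = −55(0−ω_c)  ⇒  78ω_c = 23  ⇒  ω_c = 23/78
sun–planet: 23·(1−23/78) = −16·(ω_p−ω_c)  ⇒  ω_p−ω_c = −(23/16)·(55/78) = -1265/1248
ω_p = 23/78 − 1265/1248 = -23/32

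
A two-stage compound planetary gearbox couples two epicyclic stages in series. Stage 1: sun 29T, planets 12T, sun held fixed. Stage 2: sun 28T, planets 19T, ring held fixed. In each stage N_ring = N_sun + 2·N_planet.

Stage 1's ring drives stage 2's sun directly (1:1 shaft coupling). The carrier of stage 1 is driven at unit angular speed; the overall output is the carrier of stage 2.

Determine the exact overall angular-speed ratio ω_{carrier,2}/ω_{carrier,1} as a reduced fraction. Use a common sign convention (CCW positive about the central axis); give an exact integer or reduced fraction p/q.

Stage 1: N_ring = 29 + 2·12 = 53
Stage 1: 29(ω_s−ω_c) = −53(ω_r−ω_c),  ω_s=0, ω_c=1
Stage 1: ω_r = 1 − (29/53)(0−1) = 82/53
  ⇒ ω_r¹/ω_c¹ = 82/53
Stage 2: N_ring = 28 + 2·19 = 66
Stage 2: 28(ω_s−ω_c) = −66(ω_r−ω_c),  ω_r=0, ω_s=1
Stage 2: 28(1−ω_c) = −66(0−ω_c)  ⇒  94ω_c = 28  ⇒  ω_c = 14/47
  ⇒ ω_c²/ω_s² = 14/47
Coupling ω_s² = ω_r¹ ⇒ overall = 82/53 × 14/47 = 1148/2491

1148/2491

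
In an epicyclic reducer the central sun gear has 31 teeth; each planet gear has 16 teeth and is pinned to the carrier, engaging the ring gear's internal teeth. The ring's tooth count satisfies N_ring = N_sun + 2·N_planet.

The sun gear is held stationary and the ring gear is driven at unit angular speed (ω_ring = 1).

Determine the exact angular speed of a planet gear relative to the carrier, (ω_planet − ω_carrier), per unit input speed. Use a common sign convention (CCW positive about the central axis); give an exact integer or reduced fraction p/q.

N_ring = 31 + 2·16 = 63
31(ω_s−ω_c) = −63(ω_r−ω_c),  ω_s=0, ω_r=1
31(0−ω_c) = −63(1−ω_c)  ⇒  94ω_c = 63  ⇒  ω_c = 63/94
sun–planet: 31·(0−63/94) = −16·(ω_p−ω_c)  ⇒  ω_p−ω_c = −(31/16)·(-63/94) = 1953/1504

1953/1504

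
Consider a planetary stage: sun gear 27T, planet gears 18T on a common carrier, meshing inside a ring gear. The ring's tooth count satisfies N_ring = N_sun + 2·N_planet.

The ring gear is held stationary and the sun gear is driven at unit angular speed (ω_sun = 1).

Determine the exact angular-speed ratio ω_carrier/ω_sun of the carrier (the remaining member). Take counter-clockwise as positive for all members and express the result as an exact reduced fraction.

N_ring = 27 + 2·18 = 63
27(ω_s−ω_c) = −63(ω_r−ω_c),  ω_r=0, ω_s=1
27(1−ω_c) = −63(0−ω_c)  ⇒  90ω_c = 27  ⇒  ω_c = 3/10
ω_c/ω_s = 3/10

3/10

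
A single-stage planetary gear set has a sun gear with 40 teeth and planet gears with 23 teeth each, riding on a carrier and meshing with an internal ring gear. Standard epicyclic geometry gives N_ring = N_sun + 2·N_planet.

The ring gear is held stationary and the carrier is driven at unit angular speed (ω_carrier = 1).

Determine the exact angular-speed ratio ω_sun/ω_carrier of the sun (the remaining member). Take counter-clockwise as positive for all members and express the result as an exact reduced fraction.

63/20

N_ring = 40 + 2·23 = 86
40(ω_s−ω_c) = −86(ω_r−ω_c),  ω_r=0, ω_c=1
ω_s = 1 − (86/40)(0−1) = 63/20
ω_s/ω_c = 63/20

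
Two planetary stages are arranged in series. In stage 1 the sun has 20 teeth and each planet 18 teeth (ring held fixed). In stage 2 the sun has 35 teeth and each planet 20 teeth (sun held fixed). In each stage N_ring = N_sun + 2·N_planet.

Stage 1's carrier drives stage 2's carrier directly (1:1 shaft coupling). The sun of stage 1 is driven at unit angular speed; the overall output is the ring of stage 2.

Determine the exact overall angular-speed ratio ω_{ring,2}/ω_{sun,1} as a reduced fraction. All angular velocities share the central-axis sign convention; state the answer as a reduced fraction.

22/57

Stage 1: N_ring = 20 + 2·18 = 56
Stage 1: 20(ω_s−ω_c) = −56(ω_r−ω_c),  ω_r=0, ω_s=1
Stage 1: 20(1−ω_c) = −56(0−ω_c)  ⇒  76ω_c = 20  ⇒  ω_c = 5/19
  ⇒ ω_c¹/ω_s¹ = 5/19
Stage 2: N_ring = 35 + 2·20 = 75
Stage 2: 35(ω_s−ω_c) = −75(ω_r−ω_c),  ω_s=0, ω_c=1
Stage 2: ω_r = 1 − (35/75)(0−1) = 22/15
  ⇒ ω_r²/ω_c² = 22/15
Coupling ω_c² = ω_c¹ ⇒ overall = 5/19 × 22/15 = 22/57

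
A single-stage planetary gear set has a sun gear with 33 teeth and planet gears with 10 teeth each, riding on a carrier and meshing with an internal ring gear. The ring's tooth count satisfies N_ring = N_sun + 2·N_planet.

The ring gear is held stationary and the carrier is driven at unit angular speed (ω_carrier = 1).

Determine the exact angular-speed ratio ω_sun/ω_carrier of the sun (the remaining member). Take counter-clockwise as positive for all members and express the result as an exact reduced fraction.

86/33

N_ring = 33 + 2·10 = 53
33(ω_s−ω_c) = −53(ω_r−ω_c),  ω_r=0, ω_c=1
ω_s = 1 − (53/33)(0−1) = 86/33
ω_s/ω_c = 86/33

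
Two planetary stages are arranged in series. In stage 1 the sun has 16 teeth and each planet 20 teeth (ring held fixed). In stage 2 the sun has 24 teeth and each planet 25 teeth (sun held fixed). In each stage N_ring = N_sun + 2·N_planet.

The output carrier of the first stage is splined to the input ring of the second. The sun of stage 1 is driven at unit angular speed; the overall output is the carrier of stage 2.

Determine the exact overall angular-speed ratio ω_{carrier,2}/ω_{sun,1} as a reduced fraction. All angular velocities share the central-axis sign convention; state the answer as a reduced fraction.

74/441

Stage 1: N_ring = 16 + 2·20 = 56
Stage 1: 16(ω_s−ω_c) = −56(ω_r−ω_c),  ω_r=0, ω_s=1
Stage 1: 16(1−ω_c) = −56(0−ω_c)  ⇒  72ω_c = 16  ⇒  ω_c = 2/9
  ⇒ ω_c¹/ω_s¹ = 2/9
Stage 2: N_ring = 24 + 2·25 = 74
Stage 2: 24(ω_s−ω_c) = −74(ω_r−ω_c),  ω_s=0, ω_r=1
Stage 2: 24(0−ω_c) = −74(1−ω_c)  ⇒  98ω_c = 74  ⇒  ω_c = 37/49
  ⇒ ω_c²/ω_r² = 37/49
Coupling ω_r² = ω_c¹ ⇒ overall = 2/9 × 37/49 = 74/441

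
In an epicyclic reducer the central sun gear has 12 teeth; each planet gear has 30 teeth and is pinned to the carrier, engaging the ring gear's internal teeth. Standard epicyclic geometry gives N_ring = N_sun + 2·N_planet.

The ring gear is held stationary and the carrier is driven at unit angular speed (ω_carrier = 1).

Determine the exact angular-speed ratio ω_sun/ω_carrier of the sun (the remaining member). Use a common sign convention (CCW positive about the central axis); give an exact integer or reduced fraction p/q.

N_ring = 12 + 2·30 = 72
12(ω_s−ω_c) = −72(ω_r−ω_c),  ω_r=0, ω_c=1
ω_s = 1 − (72/12)(0−1) = 7
ω_s/ω_c = 7

7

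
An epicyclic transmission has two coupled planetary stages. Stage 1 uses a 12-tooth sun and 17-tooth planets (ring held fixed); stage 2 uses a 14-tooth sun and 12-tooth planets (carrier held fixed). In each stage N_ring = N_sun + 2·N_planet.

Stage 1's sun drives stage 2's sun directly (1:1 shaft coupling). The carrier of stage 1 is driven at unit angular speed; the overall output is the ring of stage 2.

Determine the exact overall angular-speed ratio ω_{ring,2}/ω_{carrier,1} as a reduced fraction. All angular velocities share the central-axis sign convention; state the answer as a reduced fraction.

Stage 1: N_ring = 12 + 2·17 = 46
Stage 1: 12(ω_s−ω_c) = −46(ω_r−ω_c),  ω_r=0, ω_c=1
Stage 1: ω_s = 1 − (46/12)(0−1) = 29/6
  ⇒ ω_s¹/ω_c¹ = 29/6
Stage 2: N_ring = 14 + 2·12 = 38
Stage 2: 14(ω_s−ω_c) = −38(ω_r−ω_c),  ω_c=0, ω_s=1
Stage 2: ω_r = 0 − (14/38)(1−0) = -7/19
  ⇒ ω_r²/ω_s² = -7/19
Coupling ω_s² = ω_s¹ ⇒ overall = 29/6 × -7/19 = -203/114

-203/114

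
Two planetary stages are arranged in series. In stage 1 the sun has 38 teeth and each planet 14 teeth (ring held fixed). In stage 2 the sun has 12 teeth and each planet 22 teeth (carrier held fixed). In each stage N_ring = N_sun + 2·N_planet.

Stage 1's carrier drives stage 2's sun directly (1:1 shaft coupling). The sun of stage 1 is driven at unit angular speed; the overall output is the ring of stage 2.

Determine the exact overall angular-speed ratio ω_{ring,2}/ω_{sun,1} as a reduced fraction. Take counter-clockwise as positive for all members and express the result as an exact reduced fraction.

Stage 1: N_ring = 38 + 2·14 = 66
Stage 1: 38(ω_s−ω_c) = −66(ω_r−ω_c),  ω_r=0, ω_s=1
Stage 1: 38(1−ω_c) = −66(0−ω_c)  ⇒  104ω_c = 38  ⇒  ω_c = 19/52
  ⇒ ω_c¹/ω_s¹ = 19/52
Stage 2: N_ring = 12 + 2·22 = 56
Stage 2: 12(ω_s−ω_c) = −56(ω_r−ω_c),  ω_c=0, ω_s=1
Stage 2: ω_r = 0 − (12/56)(1−0) = -3/14
  ⇒ ω_r²/ω_s² = -3/14
Coupling ω_s² = ω_c¹ ⇒ overall = 19/52 × -3/14 = -57/728

-57/728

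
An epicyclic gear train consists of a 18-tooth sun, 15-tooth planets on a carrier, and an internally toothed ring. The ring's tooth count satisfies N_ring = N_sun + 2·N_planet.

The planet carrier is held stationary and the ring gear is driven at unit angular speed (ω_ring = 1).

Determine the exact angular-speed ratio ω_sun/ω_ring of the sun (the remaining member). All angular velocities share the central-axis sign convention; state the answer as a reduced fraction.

N_ring = 18 + 2·15 = 48
18(ω_s−ω_c) = −48(ω_r−ω_c),  ω_c=0, ω_r=1
ω_s = 0 − (48/18)(1−0) = -8/3
ω_s/ω_r = -8/3

-8/3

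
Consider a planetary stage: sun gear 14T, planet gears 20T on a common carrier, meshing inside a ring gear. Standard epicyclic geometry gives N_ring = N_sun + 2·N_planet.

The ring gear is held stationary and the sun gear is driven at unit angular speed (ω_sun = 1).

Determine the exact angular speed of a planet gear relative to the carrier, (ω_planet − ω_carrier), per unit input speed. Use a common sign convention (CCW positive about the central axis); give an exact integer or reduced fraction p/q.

-189/340

N_ring = 14 + 2·20 = 54
14(ω_s−ω_c) = −54(ω_r−ω_c),  ω_r=0, ω_s=1
14(1−ω_c) = −54(0−ω_c)  ⇒  68ω_c = 14  ⇒  ω_c = 7/34
sun–planet: 14·(1−7/34) = −20·(ω_p−ω_c)  ⇒  ω_p−ω_c = −(14/20)·(27/34) = -189/340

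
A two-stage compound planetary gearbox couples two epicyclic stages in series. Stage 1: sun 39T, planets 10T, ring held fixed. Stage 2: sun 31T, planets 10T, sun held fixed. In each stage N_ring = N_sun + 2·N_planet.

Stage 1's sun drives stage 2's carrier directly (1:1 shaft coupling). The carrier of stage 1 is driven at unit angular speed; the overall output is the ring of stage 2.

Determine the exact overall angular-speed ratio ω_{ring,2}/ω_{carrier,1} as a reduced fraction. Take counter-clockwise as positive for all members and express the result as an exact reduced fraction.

8036/1989

Stage 1: N_ring = 39 + 2·10 = 59
Stage 1: 39(ω_s−ω_c) = −59(ω_r−ω_c),  ω_r=0, ω_c=1
Stage 1: ω_s = 1 − (59/39)(0−1) = 98/39
  ⇒ ω_s¹/ω_c¹ = 98/39
Stage 2: N_ring = 31 + 2·10 = 51
Stage 2: 31(ω_s−ω_c) = −51(ω_r−ω_c),  ω_s=0, ω_c=1
Stage 2: ω_r = 1 − (31/51)(0−1) = 82/51
  ⇒ ω_r²/ω_c² = 82/51
Coupling ω_c² = ω_s¹ ⇒ overall = 98/39 × 82/51 = 8036/1989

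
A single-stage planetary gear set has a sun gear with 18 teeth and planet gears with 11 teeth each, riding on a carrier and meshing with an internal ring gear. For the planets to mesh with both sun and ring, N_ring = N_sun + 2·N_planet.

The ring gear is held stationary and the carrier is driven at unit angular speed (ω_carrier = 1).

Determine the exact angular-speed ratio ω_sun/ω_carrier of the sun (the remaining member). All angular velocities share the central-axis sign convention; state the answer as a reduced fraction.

N_ring = 18 + 2·11 = 40
18(ω_s−ω_c) = −40(ω_r−ω_c),  ω_r=0, ω_c=1
ω_s = 1 − (40/18)(0−1) = 29/9
ω_s/ω_c = 29/9

29/9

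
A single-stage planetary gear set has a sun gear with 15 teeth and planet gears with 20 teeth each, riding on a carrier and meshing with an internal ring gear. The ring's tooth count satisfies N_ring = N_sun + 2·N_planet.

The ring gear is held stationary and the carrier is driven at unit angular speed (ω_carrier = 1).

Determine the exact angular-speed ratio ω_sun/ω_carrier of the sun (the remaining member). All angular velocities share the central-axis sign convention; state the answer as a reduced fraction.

N_ring = 15 + 2·20 = 55
15(ω_s−ω_c) = −55(ω_r−ω_c),  ω_r=0, ω_c=1
ω_s = 1 − (55/15)(0−1) = 14/3
ω_s/ω_c = 14/3

14/3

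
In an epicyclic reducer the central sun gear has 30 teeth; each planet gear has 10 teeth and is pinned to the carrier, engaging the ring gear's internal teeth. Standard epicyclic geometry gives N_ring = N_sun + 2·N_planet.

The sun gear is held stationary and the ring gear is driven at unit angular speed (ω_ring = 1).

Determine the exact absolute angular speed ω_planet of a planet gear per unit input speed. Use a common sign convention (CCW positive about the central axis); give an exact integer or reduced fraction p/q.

5/2

N_ring = 30 + 2·10 = 50
30(ω_s−ω_c) = −50(ω_r−ω_c),  ω_s=0, ω_r=1
30(0−ω_c) = −50(1−ω_c)  ⇒  80ω_c = 50  ⇒  ω_c = 5/8
sun–planet: 30·(0−5/8) = −10·(ω_p−ω_c)  ⇒  ω_p−ω_c = −(30/10)·(-5/8) = 15/8
ω_p = 5/8 + 15/8 = 5/2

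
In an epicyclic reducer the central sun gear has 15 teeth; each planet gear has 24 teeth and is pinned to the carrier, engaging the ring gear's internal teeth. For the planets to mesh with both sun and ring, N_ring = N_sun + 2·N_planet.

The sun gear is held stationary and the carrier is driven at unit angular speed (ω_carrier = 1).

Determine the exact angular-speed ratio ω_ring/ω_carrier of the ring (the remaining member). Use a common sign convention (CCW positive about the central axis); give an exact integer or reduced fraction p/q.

N_ring = 15 + 2·24 = 63
15(ω_s−ω_c) = −63(ω_r−ω_c),  ω_s=0, ω_c=1
ω_r = 1 − (15/63)(0−1) = 26/21
ω_r/ω_c = 26/21

26/21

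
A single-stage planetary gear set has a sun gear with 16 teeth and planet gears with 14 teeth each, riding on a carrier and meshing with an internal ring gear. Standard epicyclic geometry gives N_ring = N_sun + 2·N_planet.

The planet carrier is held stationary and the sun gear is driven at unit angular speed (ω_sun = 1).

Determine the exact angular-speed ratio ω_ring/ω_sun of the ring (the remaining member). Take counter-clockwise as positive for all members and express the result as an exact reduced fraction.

-4/11

N_ring = 16 + 2·14 = 44
16(ω_s−ω_c) = −44(ω_r−ω_c),  ω_c=0, ω_s=1
ω_r = 0 − (16/44)(1−0) = -4/11
ω_r/ω_s = -4/11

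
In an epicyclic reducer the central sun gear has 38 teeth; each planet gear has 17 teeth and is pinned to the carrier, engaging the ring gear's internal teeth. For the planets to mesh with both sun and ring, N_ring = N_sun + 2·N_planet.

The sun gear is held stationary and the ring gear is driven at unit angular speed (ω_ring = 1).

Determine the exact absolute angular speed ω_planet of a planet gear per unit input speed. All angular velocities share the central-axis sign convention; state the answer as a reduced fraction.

N_ring = 38 + 2·17 = 72
38(ω_s−ω_c) = −72(ω_r−ω_c),  ω_s=0, ω_r=1
38(0−ω_c) = −72(1−ω_c)  ⇒  110ω_c = 72  ⇒  ω_c = 36/55
sun–planet: 38·(0−36/55) = −17·(ω_p−ω_c)  ⇒  ω_p−ω_c = −(38/17)·(-36/55) = 1368/935
ω_p = 36/55 + 1368/935 = 36/17

36/17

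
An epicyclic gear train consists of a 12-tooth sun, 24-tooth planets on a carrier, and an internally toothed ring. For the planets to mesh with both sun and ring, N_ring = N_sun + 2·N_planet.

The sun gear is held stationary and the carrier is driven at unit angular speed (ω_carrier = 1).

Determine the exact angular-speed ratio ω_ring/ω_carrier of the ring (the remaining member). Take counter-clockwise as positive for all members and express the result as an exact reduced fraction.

6/5

N_ring = 12 + 2·24 = 60
12(ω_s−ω_c) = −60(ω_r−ω_c),  ω_s=0, ω_c=1
ω_r = 1 − (12/60)(0−1) = 6/5
ω_r/ω_c = 6/5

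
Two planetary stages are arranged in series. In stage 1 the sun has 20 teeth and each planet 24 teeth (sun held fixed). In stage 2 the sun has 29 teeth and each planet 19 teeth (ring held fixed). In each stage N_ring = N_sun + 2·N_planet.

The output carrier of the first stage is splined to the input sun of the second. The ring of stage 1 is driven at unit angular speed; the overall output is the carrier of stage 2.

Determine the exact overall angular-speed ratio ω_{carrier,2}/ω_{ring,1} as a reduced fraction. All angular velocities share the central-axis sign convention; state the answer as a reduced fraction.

493/2112

Stage 1: N_ring = 20 + 2·24 = 68
Stage 1: 20(ω_s−ω_c) = −68(ω_r−ω_c),  ω_s=0, ω_r=1
Stage 1: 20(0−ω_c) = −68(1−ω_c)  ⇒  88ω_c = 68  ⇒  ω_c = 17/22
  ⇒ ω_c¹/ω_r¹ = 17/22
Stage 2: N_ring = 29 + 2·19 = 67
Stage 2: 29(ω_s−ω_c) = −67(ω_r−ω_c),  ω_r=0, ω_s=1
Stage 2: 29(1−ω_c) = −67(0−ω_c)  ⇒  96ω_c = 29  ⇒  ω_c = 29/96
  ⇒ ω_c²/ω_s² = 29/96
Coupling ω_s² = ω_c¹ ⇒ overall = 17/22 × 29/96 = 493/2112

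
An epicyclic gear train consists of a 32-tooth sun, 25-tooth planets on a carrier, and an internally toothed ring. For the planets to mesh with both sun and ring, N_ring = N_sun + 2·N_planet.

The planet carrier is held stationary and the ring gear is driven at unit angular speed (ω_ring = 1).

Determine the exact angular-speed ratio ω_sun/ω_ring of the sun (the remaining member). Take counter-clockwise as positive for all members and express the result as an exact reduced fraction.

N_ring = 32 + 2·25 = 82
32(ω_s−ω_c) = −82(ω_r−ω_c),  ω_c=0, ω_r=1
ω_s = 0 − (82/32)(1−0) = -41/16
ω_s/ω_r = -41/16

-41/16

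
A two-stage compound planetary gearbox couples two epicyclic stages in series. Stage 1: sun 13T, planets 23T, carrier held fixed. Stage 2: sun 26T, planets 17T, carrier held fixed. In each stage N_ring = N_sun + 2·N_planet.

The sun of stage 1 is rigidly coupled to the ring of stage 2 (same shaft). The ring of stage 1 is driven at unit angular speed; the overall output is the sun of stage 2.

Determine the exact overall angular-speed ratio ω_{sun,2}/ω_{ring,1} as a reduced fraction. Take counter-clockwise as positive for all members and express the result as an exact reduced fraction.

1770/169

Stage 1: N_ring = 13 + 2·23 = 59
Stage 1: 13(ω_s−ω_c) = −59(ω_r−ω_c),  ω_c=0, ω_r=1
Stage 1: ω_s = 0 − (59/13)(1−0) = -59/13
  ⇒ ω_s¹/ω_r¹ = -59/13
Stage 2: N_ring = 26 + 2·17 = 60
Stage 2: 26(ω_s−ω_c) = −60(ω_r−ω_c),  ω_c=0, ω_r=1
Stage 2: ω_s = 0 − (60/26)(1−0) = -30/13
  ⇒ ω_s²/ω_r² = -30/13
Coupling ω_r² = ω_s¹ ⇒ overall = -59/13 × -30/13 = 1770/169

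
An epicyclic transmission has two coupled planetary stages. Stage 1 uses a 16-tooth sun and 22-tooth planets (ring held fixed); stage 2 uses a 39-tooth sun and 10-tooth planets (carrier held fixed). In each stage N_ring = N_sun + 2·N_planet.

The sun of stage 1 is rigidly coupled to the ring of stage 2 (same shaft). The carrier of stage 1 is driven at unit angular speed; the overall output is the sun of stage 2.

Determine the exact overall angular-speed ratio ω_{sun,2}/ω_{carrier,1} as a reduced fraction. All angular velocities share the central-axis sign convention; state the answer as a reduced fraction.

-1121/156

Stage 1: N_ring = 16 + 2·22 = 60
Stage 1: 16(ω_s−ω_c) = −60(ω_r−ω_c),  ω_r=0, ω_c=1
Stage 1: ω_s = 1 − (60/16)(0−1) = 19/4
  ⇒ ω_s¹/ω_c¹ = 19/4
Stage 2: N_ring = 39 + 2·10 = 59
Stage 2: 39(ω_s−ω_c) = −59(ω_r−ω_c),  ω_c=0, ω_r=1
Stage 2: ω_s = 0 − (59/39)(1−0) = -59/39
  ⇒ ω_s²/ω_r² = -59/39
Coupling ω_r² = ω_s¹ ⇒ overall = 19/4 × -59/39 = -1121/156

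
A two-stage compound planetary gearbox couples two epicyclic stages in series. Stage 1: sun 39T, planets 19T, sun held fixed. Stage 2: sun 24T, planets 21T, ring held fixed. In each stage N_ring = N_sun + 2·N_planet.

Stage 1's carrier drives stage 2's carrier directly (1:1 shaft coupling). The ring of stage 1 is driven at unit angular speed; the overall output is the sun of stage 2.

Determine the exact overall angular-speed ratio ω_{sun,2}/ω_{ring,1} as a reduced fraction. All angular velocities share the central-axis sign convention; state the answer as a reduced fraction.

Stage 1: N_ring = 39 + 2·19 = 77
Stage 1: 39(ω_s−ω_c) = −77(ω_r−ω_c),  ω_s=0, ω_r=1
Stage 1: 39(0−ω_c) = −77(1−ω_c)  ⇒  116ω_c = 77  ⇒  ω_c = 77/116
  ⇒ ω_c¹/ω_r¹ = 77/116
Stage 2: N_ring = 24 + 2·21 = 66
Stage 2: 24(ω_s−ω_c) = −66(ω_r−ω_c),  ω_r=0, ω_c=1
Stage 2: ω_s = 1 − (66/24)(0−1) = 15/4
  ⇒ ω_s²/ω_c² = 15/4
Coupling ω_c² = ω_c¹ ⇒ overall = 77/116 × 15/4 = 1155/464

1155/464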